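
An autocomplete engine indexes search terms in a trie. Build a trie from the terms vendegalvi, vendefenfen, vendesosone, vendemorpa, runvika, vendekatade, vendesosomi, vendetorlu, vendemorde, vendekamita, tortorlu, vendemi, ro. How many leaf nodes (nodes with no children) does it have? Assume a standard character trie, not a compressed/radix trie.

13

A leaf is a node with no children — equivalently, the end of a word that is not a proper prefix of any other stored word.
Those words: "ro", "runvika", "tortorlu", "vendefenfen", "vendegalvi", "vendekamita", "vendekatade", "vendemi", "vendemorde", "vendemorpa", "vendesosomi", "vendesosone", "vendetorlu"
Leaf count: 13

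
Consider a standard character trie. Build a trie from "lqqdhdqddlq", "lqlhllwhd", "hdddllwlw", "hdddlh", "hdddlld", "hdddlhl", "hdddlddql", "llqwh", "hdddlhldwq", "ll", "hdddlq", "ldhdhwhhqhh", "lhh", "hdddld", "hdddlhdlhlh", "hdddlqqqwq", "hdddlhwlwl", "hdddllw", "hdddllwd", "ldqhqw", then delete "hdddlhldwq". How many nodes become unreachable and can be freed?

A node on "hdddlhldwq"'s path can go only if nothing else ends at it or branches off below it.
The suffix "dwq" (3 nodes) is used only by "hdddlhldwq"; "hdddlhl" is itself a stored word, so pruning stops there.
Nodes removed: 3

3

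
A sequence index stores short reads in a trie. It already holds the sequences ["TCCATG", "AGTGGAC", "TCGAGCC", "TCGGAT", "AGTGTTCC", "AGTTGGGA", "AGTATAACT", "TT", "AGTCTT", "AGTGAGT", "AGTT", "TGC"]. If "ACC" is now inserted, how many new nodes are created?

2

The longest prefix of "ACC" already in the trie is "A" (length 1).
Each of the 2 remaining characters creates one node.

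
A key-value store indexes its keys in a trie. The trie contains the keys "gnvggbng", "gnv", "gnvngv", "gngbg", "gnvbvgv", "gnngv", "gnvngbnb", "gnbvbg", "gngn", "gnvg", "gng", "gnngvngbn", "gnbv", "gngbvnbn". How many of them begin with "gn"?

Traverse to the node for "gn", then collect every word in that subtree.
Matches: "gnbv", "gnbvbg", "gng", "gngbg", "gngbvnbn", "gngn", "gnngv", "gnngvngbn", "gnv", "gnvbvgv", "gnvg", "gnvggbng", "gnvngbnb", "gnvngv"
Count: 14

14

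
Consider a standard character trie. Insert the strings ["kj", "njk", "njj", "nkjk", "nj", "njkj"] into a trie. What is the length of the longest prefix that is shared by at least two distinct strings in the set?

3

Look for the deepest trie node that still has at least two words in its subtree.
"njk" and "njkj" agree on "njk" (3 characters) before diverging; nothing deeper is shared.
Longest shared-prefix length: 3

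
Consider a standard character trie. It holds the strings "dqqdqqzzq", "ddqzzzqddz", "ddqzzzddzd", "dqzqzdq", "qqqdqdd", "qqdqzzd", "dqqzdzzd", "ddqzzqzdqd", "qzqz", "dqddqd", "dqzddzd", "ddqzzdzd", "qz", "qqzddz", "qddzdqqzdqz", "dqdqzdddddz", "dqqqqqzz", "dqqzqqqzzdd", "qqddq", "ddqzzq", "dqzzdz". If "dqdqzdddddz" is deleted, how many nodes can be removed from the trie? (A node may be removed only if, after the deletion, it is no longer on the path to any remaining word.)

Walk "dqdqzdddddz" from the leaf back toward the root, removing each node that no remaining word uses.
The suffix "qzdddddz" (8 nodes) is used only by "dqdqzdddddz"; the node for "dqd" still has the child "d", so pruning stops there.
Nodes removed: 8

8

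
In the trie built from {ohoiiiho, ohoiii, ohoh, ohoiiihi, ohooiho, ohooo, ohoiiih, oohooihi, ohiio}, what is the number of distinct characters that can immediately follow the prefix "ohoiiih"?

2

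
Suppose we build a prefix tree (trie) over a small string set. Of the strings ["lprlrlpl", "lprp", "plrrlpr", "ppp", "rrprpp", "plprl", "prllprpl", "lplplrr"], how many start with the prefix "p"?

4

Traverse to the node for "p", then collect every word in that subtree.
Words under "p": plprl, plrrlpr, ppp, prllprpl
Count: 4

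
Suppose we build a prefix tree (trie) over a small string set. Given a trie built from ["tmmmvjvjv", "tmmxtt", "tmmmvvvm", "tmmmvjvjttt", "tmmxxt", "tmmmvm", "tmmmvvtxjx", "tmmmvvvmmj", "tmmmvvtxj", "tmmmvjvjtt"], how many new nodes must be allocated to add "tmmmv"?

Every character of "tmmmv" already lies on an existing path (it is a prefix of some stored word).
No new nodes are needed: 0.

0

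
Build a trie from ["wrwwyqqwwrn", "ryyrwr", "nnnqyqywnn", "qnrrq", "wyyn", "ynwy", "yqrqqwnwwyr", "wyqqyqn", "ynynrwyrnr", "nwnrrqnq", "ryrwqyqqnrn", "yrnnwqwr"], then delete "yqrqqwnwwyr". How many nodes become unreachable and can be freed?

After clearing the end-marker at "yqrqqwnwwyr", prune upward until reaching a node still needed by another word.
The suffix "qrqqwnwwyr" (10 nodes) is used only by "yqrqqwnwwyr"; the node for "y" still has the child "n", so pruning stops there.
Nodes removed: 10

10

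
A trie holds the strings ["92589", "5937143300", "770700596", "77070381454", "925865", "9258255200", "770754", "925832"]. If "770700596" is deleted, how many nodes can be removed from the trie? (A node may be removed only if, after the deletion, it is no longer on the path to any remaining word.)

Walk "770700596" from the leaf back toward the root, removing each node that no remaining word uses.
The suffix "0596" (4 nodes) is used only by "770700596"; the node for "77070" still has the child "3", so pruning stops there.
Nodes removed: 4

4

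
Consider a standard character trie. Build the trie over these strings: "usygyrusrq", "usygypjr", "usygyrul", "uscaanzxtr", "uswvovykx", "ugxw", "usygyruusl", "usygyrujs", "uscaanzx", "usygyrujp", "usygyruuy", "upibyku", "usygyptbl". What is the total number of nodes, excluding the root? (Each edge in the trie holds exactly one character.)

Insert word by word; a character creates a node only if that edge doesn't already exist:
  "usygyrusrq" → 10 new (u, s, y, g, y, r, u, s, r, q)
  "usygypjr" → prefix "usygy" already present; 3 new (p, j, r)
  "usygyrul" → prefix "usygyru" already present; 1 new (l)
  "uscaanzxtr" → prefix "us" already present; 8 new (c, a, a, n, z, x, t, r)
  "uswvovykx" → prefix "us" already present; 7 new (w, v, o, v, y, k, x)
  "ugxw" → prefix "u" already present; 3 new (g, x, w)
  "usygyruusl" → prefix "usygyru" already present; 3 new (u, s, l)
  "usygyrujs" → prefix "usygyru" already present; 2 new (j, s)
  "uscaanzx" → prefix "uscaanzx" already present; 0 new (none)
  "usygyrujp" → prefix "usygyruj" already present; 1 new (p)
  "usygyruuy" → prefix "usygyruu" already present; 1 new (y)
  "upibyku" → prefix "u" already present; 6 new (p, i, b, y, k, u)
  "usygyptbl" → prefix "usygyp" already present; 3 new (t, b, l)
Total nodes = 10 + 3 + 1 + 8 + 7 + 3 + 3 + 2 + 0 + 1 + 1 + 6 + 3 = 48

48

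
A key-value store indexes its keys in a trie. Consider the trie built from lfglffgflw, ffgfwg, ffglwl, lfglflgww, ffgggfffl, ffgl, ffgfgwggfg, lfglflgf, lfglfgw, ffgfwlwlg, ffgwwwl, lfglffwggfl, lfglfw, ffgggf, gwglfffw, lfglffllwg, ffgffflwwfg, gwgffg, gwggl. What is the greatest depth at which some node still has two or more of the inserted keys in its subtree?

The deepest shared node is where two words last agree before diverging.
"lfglflgf" and "lfglflgww" agree on "lfglflg" (7 characters) before diverging; nothing deeper is shared.
Longest shared-prefix length: 7

7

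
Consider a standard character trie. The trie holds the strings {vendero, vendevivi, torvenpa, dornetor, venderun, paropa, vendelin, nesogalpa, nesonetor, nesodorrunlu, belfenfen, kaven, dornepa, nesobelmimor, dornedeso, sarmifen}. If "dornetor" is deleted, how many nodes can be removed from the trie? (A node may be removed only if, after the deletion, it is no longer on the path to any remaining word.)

3

After clearing the end-marker at "dornetor", prune upward until reaching a node still needed by another word.
The suffix "tor" (3 nodes) is used only by "dornetor"; the node for "dorne" still has the child "p", so pruning stops there.
Nodes removed: 3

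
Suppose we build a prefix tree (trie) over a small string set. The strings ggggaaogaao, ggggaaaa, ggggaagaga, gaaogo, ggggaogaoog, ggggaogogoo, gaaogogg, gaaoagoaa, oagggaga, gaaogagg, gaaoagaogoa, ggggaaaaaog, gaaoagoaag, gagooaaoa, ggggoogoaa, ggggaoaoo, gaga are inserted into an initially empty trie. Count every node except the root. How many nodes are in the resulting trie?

76

For each word, the new-node count is its length minus the longest prefix already in the trie:
  "ggggaaogaao" → 11 new (g, g, g, g, a, a, o, g, a, a, o)
  "ggggaaaa" → prefix "ggggaa" already present; 2 new (a, a)
  "ggggaagaga" → prefix "ggggaa" already present; 4 new (g, a, g, a)
  "gaaogo" → prefix "g" already present; 5 new (a, a, o, g, o)
  "ggggaogaoog" → prefix "gggga" already present; 6 new (o, g, a, o, o, g)
  "ggggaogogoo" → prefix "ggggaog" already present; 4 new (o, g, o, o)
  "gaaogogg" → prefix "gaaogo" already present; 2 new (g, g)
  "gaaoagoaa" → prefix "gaao" already present; 5 new (a, g, o, a, a)
  "oagggaga" → 8 new (o, a, g, g, g, a, g, a)
  "gaaogagg" → prefix "gaaog" already present; 3 new (a, g, g)
  "gaaoagaogoa" → prefix "gaaoag" already present; 5 new (a, o, g, o, a)
  "ggggaaaaaog" → prefix "ggggaaaa" already present; 3 new (a, o, g)
  "gaaoagoaag" → prefix "gaaoagoaa" already present; 1 new (g)
  "gagooaaoa" → prefix "ga" already present; 7 new (g, o, o, a, a, o, a)
  "ggggoogoaa" → prefix "gggg" already present; 6 new (o, o, g, o, a, a)
  "ggggaoaoo" → prefix "ggggao" already present; 3 new (a, o, o)
  "gaga" → prefix "gag" already present; 1 new (a)
Total nodes = 11 + 2 + 4 + 5 + 6 + 4 + 2 + 5 + 8 + 3 + 5 + 3 + 1 + 7 + 6 + 3 + 1 = 76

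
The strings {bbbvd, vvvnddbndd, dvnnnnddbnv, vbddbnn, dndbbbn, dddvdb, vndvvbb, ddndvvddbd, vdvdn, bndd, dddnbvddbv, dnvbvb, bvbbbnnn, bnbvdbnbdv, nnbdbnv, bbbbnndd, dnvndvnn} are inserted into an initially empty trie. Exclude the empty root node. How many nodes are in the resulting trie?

107

Trace insertions, counting only characters that open a new branch:
  "bbbvd" → 5 new (b, b, b, v, d)
  "vvvnddbndd" → 10 new (v, v, v, n, d, d, b, n, d, d)
  "dvnnnnddbnv" → 11 new (d, v, n, n, n, n, d, d, b, n, v)
  "vbddbnn" → prefix "v" already present; 6 new (b, d, d, b, n, n)
  "dndbbbn" → prefix "d" already present; 6 new (n, d, b, b, b, n)
  "dddvdb" → prefix "d" already present; 5 new (d, d, v, d, b)
  "vndvvbb" → prefix "v" already present; 6 new (n, d, v, v, b, b)
  "ddndvvddbd" → prefix "dd" already present; 8 new (n, d, v, v, d, d, b, d)
  "vdvdn" → prefix "v" already present; 4 new (d, v, d, n)
  "bndd" → prefix "b" already present; 3 new (n, d, d)
  "dddnbvddbv" → prefix "ddd" already present; 7 new (n, b, v, d, d, b, v)
  "dnvbvb" → prefix "dn" already present; 4 new (v, b, v, b)
  "bvbbbnnn" → prefix "b" already present; 7 new (v, b, b, b, n, n, n)
  "bnbvdbnbdv" → prefix "bn" already present; 8 new (b, v, d, b, n, b, d, v)
  "nnbdbnv" → 7 new (n, n, b, d, b, n, v)
  "bbbbnndd" → prefix "bbb" already present; 5 new (b, n, n, d, d)
  "dnvndvnn" → prefix "dnv" already present; 5 new (n, d, v, n, n)
Total nodes = 5 + 10 + 11 + 6 + 6 + 5 + 6 + 8 + 4 + 3 + 7 + 4 + 7 + 8 + 7 + 5 + 5 = 107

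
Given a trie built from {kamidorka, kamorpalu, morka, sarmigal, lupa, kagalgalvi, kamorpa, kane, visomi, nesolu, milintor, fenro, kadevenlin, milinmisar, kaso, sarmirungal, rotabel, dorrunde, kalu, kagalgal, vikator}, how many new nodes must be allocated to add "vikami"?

The longest prefix of "vikami" already in the trie is "vika" (length 4).
Each of the 2 remaining characters creates one node.

2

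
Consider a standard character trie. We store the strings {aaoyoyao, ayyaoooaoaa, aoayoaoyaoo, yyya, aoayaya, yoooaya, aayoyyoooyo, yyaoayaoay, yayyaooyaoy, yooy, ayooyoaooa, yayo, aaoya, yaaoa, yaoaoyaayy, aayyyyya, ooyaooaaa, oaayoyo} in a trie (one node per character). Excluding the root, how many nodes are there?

110

Count nodes per top-level branch (shared prefixes stored once):
  'a'-branch (aaoya, aaoyoyao, aayoyyoooyo, aayyyyya, aoayaya, aoayoaoyaoo, ayooyoaooa, ayyaoooaoaa): 54 nodes
  'o'-branch (oaayoyo, ooyaooaaa): 15 nodes
  'y'-branch (yaaoa, yaoaoyaayy, yayo, yayyaooyaoy, yoooaya, yooy, yyaoayaoay, yyya): 41 nodes
Sum: 110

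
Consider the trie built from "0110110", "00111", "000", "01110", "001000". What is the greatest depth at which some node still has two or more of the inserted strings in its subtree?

The deepest shared node is where two words last agree before diverging.
"001000" and "00111" agree on "001" (3 characters) before diverging; nothing deeper is shared.
Longest shared-prefix length: 3

3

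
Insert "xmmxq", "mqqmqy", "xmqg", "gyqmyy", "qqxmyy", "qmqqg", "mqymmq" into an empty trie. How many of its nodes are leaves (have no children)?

7

Leaves are exactly the stored words that no other stored word extends.
Those words: "gyqmyy", "mqqmqy", "mqymmq", "qmqqg", "qqxmyy", "xmmxq", "xmqg"
Leaf count: 7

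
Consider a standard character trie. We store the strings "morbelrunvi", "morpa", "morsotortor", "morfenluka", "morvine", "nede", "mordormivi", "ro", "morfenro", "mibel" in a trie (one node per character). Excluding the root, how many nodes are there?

51

For each word, the new-node count is its length minus the longest prefix already in the trie:
  "morbelrunvi" → 11 new (m, o, r, b, e, l, r, u, n, v, i)
  "morpa" → prefix "mor" already present; 2 new (p, a)
  "morsotortor" → prefix "mor" already present; 8 new (s, o, t, o, r, t, o, r)
  "morfenluka" → prefix "mor" already present; 7 new (f, e, n, l, u, k, a)
  "morvine" → prefix "mor" already present; 4 new (v, i, n, e)
  "nede" → 4 new (n, e, d, e)
  "mordormivi" → prefix "mor" already present; 7 new (d, o, r, m, i, v, i)
  "ro" → 2 new (r, o)
  "morfenro" → prefix "morfen" already present; 2 new (r, o)
  "mibel" → prefix "m" already present; 4 new (i, b, e, l)
Total nodes = 11 + 2 + 8 + 7 + 4 + 4 + 7 + 2 + 2 + 4 = 51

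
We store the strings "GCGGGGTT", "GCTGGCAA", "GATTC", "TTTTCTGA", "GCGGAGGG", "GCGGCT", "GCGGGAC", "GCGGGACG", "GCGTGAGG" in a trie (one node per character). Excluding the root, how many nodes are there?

40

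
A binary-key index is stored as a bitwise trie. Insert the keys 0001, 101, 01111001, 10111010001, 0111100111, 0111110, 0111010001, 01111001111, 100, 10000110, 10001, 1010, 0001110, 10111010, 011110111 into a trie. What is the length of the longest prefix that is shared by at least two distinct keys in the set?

10

Look for the deepest trie node that still has at least two words in its subtree.
e.g. "0111100111" and "01111001111" share the prefix "0111100111" of length 10; no pair shares a longer one.
Longest shared-prefix length: 10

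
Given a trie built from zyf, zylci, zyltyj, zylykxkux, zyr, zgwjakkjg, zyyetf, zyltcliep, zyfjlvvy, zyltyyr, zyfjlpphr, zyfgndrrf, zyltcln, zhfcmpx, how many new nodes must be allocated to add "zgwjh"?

"zgwj" is already a path in the trie; the remaining "h" must be added.
Each of the 1 remaining characters creates one node.

1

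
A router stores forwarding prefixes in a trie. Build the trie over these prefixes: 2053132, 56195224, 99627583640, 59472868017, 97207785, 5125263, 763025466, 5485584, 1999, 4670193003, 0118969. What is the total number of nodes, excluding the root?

85

Insert word by word; a character creates a node only if that edge doesn't already exist:
  "2053132" → 7 new (2, 0, 5, 3, 1, 3, 2)
  "56195224" → 8 new (5, 6, 1, 9, 5, 2, 2, 4)
  "99627583640" → 11 new (9, 9, 6, 2, 7, 5, 8, 3, 6, 4, 0)
  "59472868017" → prefix "5" already present; 10 new (9, 4, 7, 2, 8, 6, 8, 0, 1, 7)
  "97207785" → prefix "9" already present; 7 new (7, 2, 0, 7, 7, 8, 5)
  "5125263" → prefix "5" already present; 6 new (1, 2, 5, 2, 6, 3)
  "763025466" → 9 new (7, 6, 3, 0, 2, 5, 4, 6, 6)
  "5485584" → prefix "5" already present; 6 new (4, 8, 5, 5, 8, 4)
  "1999" → 4 new (1, 9, 9, 9)
  "4670193003" → 10 new (4, 6, 7, 0, 1, 9, 3, 0, 0, 3)
  "0118969" → 7 new (0, 1, 1, 8, 9, 6, 9)
Total nodes = 7 + 8 + 11 + 10 + 7 + 6 + 9 + 6 + 4 + 10 + 7 = 85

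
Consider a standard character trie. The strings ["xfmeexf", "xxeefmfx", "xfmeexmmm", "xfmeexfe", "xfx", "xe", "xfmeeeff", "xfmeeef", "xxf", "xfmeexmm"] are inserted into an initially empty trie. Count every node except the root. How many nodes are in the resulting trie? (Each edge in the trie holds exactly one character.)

For each word, the new-node count is its length minus the longest prefix already in the trie:
  "xfmeexf" → 7 new (x, f, m, e, e, x, f)
  "xxeefmfx" → prefix "x" already present; 7 new (x, e, e, f, m, f, x)
  "xfmeexmmm" → prefix "xfmeex" already present; 3 new (m, m, m)
  "xfmeexfe" → prefix "xfmeexf" already present; 1 new (e)
  "xfx" → prefix "xf" already present; 1 new (x)
  "xe" → prefix "x" already present; 1 new (e)
  "xfmeeeff" → prefix "xfmee" already present; 3 new (e, f, f)
  "xfmeeef" → prefix "xfmeeef" already present; 0 new (none)
  "xxf" → prefix "xx" already present; 1 new (f)
  "xfmeexmm" → prefix "xfmeexmm" already present; 0 new (none)
Total nodes = 7 + 7 + 3 + 1 + 1 + 1 + 3 + 0 + 1 + 0 = 24

24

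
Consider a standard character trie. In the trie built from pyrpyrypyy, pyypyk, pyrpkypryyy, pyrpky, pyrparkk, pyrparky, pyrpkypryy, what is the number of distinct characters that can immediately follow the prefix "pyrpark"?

2

Follow the path "pyrpark" to its node, then look at its outgoing edges.
Characters that immediately follow "pyrpark" among the stored strings: {k, y}.
That node has 2 child edges.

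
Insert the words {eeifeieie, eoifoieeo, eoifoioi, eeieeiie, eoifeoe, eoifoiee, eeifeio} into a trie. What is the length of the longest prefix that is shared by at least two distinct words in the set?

8

The deepest shared node is where two words last agree before diverging.
e.g. "eoifoiee" and "eoifoieeo" share the prefix "eoifoiee" of length 8; no pair shares a longer one.
Longest shared-prefix length: 8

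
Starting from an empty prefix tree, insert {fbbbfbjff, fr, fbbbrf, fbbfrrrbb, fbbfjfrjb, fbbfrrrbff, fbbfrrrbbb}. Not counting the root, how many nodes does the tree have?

26

Count nodes per top-level branch (shared prefixes stored once):
  'f'-branch (fbbbfbjff, fbbbrf, fbbfjfrjb, fbbfrrrbb, fbbfrrrbbb, fbbfrrrbff, fr): 26 nodes
Sum: 26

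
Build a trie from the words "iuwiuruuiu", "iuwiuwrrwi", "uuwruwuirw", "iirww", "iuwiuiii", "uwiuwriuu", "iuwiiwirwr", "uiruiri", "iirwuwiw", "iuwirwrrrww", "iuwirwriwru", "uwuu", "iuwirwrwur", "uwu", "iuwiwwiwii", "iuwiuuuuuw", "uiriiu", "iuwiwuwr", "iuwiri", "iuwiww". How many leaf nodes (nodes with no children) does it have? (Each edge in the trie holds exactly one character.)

A leaf is a node with no children — equivalently, the end of a word that is not a proper prefix of any other stored word.
Those words: "iirwuwiw", "iirww", "iuwiiwirwr", "iuwiri", "iuwirwriwru", "iuwirwrrrww", "iuwirwrwur", "iuwiuiii", "iuwiuruuiu", "iuwiuuuuuw", "iuwiuwrrwi", "iuwiwuwr", "iuwiwwiwii", "uiriiu", "uiruiri", "uuwruwuirw", "uwiuwriuu", "uwuu"
Leaf count: 18

18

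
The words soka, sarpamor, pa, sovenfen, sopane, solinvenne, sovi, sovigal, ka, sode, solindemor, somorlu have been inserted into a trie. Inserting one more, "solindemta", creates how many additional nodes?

The longest prefix of "solindemta" already in the trie is "solindem" (length 8).
Each of the 2 remaining characters creates one node.

2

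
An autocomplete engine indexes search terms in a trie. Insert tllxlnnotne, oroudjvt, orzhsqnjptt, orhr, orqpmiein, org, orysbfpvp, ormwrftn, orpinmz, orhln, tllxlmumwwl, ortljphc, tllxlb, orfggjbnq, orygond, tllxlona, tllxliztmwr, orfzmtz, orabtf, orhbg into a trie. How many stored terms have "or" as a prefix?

15

Traverse to the node for "or", then collect every word in that subtree.
Matches: "orabtf", "orfggjbnq", "orfzmtz", "org", "orhbg", "orhln", "orhr", "ormwrftn", "oroudjvt", "orpinmz", "orqpmiein", "ortljphc", "orygond", "orysbfpvp", "orzhsqnjptt"
Count: 15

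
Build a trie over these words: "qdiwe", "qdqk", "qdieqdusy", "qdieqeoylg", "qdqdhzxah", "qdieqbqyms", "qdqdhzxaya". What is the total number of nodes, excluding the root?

Count nodes per top-level branch (shared prefixes stored once):
  'q'-branch (qdieqbqyms, qdieqdusy, qdieqeoylg, qdiwe, qdqdhzxah, qdqdhzxaya, qdqk): 31 nodes
Sum: 31

31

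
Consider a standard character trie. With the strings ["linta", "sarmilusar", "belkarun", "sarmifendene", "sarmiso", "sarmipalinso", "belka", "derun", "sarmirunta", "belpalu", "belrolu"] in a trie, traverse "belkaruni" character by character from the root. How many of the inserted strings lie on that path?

2

Traverse "belkaruni" character by character; count nodes along the way that are marked as word ends.
Prefixes of the query that are stored words: "belka", "belkarun"
Count: 2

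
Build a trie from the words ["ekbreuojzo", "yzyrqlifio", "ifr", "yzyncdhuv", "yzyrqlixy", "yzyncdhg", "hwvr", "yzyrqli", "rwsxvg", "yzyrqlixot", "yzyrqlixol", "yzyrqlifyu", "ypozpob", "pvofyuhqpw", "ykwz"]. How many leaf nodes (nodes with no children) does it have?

14

A leaf is a node with no children — equivalently, the end of a word that is not a proper prefix of any other stored word.
Those words: "ekbreuojzo", "hwvr", "ifr", "pvofyuhqpw", "rwsxvg", "ykwz", "ypozpob", "yzyncdhg", "yzyncdhuv", "yzyrqlifio", "yzyrqlifyu", "yzyrqlixol", "yzyrqlixot", "yzyrqlixy"
Leaf count: 14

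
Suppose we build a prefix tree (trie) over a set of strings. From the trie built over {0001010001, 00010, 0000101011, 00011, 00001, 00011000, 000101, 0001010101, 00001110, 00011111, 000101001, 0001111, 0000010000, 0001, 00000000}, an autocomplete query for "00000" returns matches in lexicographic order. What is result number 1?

Filter for "00000…" and sort: "00000000", "0000010000"
Position 1: 00000000

00000000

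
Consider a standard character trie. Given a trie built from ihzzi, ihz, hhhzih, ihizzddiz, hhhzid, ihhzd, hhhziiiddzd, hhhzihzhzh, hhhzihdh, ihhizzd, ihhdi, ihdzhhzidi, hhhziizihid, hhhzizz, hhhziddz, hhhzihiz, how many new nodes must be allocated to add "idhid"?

"i" is already a path in the trie; the remaining "dhid" must be added.
Each of the 4 remaining characters creates one node.

4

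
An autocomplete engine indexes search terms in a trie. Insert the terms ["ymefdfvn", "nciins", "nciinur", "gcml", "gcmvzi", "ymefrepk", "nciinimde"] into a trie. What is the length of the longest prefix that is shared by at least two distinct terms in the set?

5

Equivalently: take the maximum, over all pairs, of their longest common prefix length.
e.g. "nciinimde" and "nciins" share the prefix "nciin" of length 5; no pair shares a longer one.
Longest shared-prefix length: 5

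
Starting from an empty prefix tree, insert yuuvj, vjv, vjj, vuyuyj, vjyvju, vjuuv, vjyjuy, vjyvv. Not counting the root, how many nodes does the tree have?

Count nodes per top-level branch (shared prefixes stored once):
  'v'-branch (vjj, vjuuv, vjv, vjyjuy, vjyvju, vjyvv, vuyuyj): 20 nodes
  'y'-branch (yuuvj): 5 nodes
Sum: 25

25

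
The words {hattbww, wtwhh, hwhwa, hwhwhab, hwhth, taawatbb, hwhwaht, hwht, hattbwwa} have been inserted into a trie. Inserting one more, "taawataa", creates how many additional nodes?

Walking "taawataa" from the root, the first 6 characters ("taawat") follow existing edges; "a" is the first miss.
So 8 − 6 = 2 new nodes.

2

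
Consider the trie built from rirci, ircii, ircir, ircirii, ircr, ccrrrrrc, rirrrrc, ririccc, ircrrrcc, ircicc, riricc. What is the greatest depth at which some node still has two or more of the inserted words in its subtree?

6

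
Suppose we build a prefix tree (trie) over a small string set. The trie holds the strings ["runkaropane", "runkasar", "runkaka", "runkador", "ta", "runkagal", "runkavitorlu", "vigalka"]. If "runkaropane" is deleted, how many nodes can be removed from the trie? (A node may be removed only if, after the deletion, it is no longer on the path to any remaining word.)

After clearing the end-marker at "runkaropane", prune upward until reaching a node still needed by another word.
The suffix "ropane" (6 nodes) is used only by "runkaropane"; the node for "runka" still has the child "s", so pruning stops there.
Nodes removed: 6

6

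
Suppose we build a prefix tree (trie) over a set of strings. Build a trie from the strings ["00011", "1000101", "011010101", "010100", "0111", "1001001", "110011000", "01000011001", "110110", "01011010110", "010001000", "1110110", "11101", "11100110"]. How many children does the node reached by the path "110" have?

The children of the "110" node are the distinct next characters among strings starting with "110".
Characters that immediately follow "110" among the stored strings: {0, 1}.
That node has 2 child edges.

2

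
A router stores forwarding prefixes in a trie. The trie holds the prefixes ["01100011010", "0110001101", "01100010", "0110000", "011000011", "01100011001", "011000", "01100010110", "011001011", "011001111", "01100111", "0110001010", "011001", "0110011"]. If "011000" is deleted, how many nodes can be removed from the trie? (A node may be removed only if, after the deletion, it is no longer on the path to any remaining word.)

0

Walk "011000" from the leaf back toward the root, removing each node that no remaining word uses.
Every node on "011000" is still needed (e.g. by "01100011010"), so nothing is freed.
Nodes removed: 0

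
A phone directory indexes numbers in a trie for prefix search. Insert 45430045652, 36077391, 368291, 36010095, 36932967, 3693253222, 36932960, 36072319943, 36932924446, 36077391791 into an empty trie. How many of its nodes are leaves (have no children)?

9

Leaves are exactly the stored words that no other stored word extends.
Those words: "36010095", "36072319943", "36077391791", "368291", "3693253222", "36932924446", "36932960", "36932967", "45430045652"
Leaf count: 9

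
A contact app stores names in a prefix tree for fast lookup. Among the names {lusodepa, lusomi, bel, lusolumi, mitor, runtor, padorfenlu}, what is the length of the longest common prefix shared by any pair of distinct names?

4

Look for the deepest trie node that still has at least two words in its subtree.
"lusodepa" and "lusolumi" agree on "luso" (4 characters) before diverging; nothing deeper is shared.
Longest shared-prefix length: 4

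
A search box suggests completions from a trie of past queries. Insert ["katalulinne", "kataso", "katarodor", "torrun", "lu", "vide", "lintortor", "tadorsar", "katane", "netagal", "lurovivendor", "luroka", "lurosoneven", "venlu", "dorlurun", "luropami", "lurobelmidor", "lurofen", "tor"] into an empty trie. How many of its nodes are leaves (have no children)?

A leaf is a node with no children — equivalently, the end of a word that is not a proper prefix of any other stored word.
Those words: "dorlurun", "katalulinne", "katane", "katarodor", "kataso", "lintortor", "lurobelmidor", "lurofen", "luroka", "luropami", "lurosoneven", "lurovivendor", "netagal", "tadorsar", "torrun", "venlu", "vide"
Leaf count: 17

17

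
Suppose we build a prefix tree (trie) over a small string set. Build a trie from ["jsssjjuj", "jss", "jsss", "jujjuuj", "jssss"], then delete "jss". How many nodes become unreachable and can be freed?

Walk "jss" from the leaf back toward the root, removing each node that no remaining word uses.
Every node on "jss" is still needed (e.g. by "jsssjjuj"), so nothing is freed.
Nodes removed: 0

0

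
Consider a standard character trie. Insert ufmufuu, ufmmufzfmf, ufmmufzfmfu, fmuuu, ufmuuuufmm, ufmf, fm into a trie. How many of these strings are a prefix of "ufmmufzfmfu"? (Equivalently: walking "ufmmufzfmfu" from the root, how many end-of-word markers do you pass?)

2

Check each prefix of "ufmmufzfmfu" against the stored set — each match is an end-marker on the path.
Prefixes of the query that are stored words: "ufmmufzfmf", "ufmmufzfmfu"
Count: 2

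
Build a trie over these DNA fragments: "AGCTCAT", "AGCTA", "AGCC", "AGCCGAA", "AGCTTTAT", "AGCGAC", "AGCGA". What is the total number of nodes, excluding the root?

Trace insertions, counting only characters that open a new branch:
  "AGCTCAT" → 7 new (A, G, C, T, C, A, T)
  "AGCTA" → prefix "AGCT" already present; 1 new (A)
  "AGCC" → prefix "AGC" already present; 1 new (C)
  "AGCCGAA" → prefix "AGCC" already present; 3 new (G, A, A)
  "AGCTTTAT" → prefix "AGCT" already present; 4 new (T, T, A, T)
  "AGCGAC" → prefix "AGC" already present; 3 new (G, A, C)
  "AGCGA" → prefix "AGCGA" already present; 0 new (none)
Total nodes = 7 + 1 + 1 + 3 + 4 + 3 + 0 = 19

19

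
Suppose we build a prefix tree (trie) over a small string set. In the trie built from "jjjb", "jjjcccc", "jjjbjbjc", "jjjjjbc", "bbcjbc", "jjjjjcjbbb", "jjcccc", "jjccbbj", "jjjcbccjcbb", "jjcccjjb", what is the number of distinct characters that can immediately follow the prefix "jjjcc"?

1

The children of the "jjjcc" node are the distinct next characters among strings starting with "jjjcc".
Characters that immediately follow "jjjcc" among the stored strings: {c}.
That node has 1 child edge.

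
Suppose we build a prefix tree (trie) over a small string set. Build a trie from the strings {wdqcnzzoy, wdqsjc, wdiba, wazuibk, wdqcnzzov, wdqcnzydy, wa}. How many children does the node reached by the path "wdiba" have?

Follow the path "wdiba" to its node, then look at its outgoing edges.
No stored string extends past "wdiba".
That node has 0 child edges.

0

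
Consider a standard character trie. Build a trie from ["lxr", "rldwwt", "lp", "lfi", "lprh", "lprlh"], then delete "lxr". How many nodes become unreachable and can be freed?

2

A node on "lxr"'s path can go only if nothing else ends at it or branches off below it.
The suffix "xr" (2 nodes) is used only by "lxr"; the node for "l" still has the child "p", so pruning stops there.
Nodes removed: 2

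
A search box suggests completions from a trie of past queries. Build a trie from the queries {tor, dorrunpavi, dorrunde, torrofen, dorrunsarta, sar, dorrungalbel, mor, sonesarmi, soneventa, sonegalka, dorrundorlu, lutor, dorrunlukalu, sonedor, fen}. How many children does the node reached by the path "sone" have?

Walk "sone" from the root, arriving at one node.
Distinct next characters after "sone": d, g, s, v.
That node has 4 child edges.

4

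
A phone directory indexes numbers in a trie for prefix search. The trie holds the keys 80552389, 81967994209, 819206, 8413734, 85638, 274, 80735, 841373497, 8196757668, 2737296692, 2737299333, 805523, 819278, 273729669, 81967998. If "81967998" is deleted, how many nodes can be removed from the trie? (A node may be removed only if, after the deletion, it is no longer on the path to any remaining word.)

1

Walk "81967998" from the leaf back toward the root, removing each node that no remaining word uses.
The suffix "8" (1 node) is used only by "81967998"; the node for "8196799" still has the child "4", so pruning stops there.
Nodes removed: 1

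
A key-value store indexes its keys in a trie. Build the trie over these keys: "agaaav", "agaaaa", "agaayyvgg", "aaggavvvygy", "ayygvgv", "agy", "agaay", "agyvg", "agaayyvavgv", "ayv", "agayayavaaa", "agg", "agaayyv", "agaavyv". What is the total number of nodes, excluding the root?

48

Insert word by word; a character creates a node only if that edge doesn't already exist:
  "agaaav" → 6 new (a, g, a, a, a, v)
  "agaaaa" → prefix "agaaa" already present; 1 new (a)
  "agaayyvgg" → prefix "agaa" already present; 5 new (y, y, v, g, g)
  "aaggavvvygy" → prefix "a" already present; 10 new (a, g, g, a, v, v, v, y, g, y)
  "ayygvgv" → prefix "a" already present; 6 new (y, y, g, v, g, v)
  "agy" → prefix "ag" already present; 1 new (y)
  "agaay" → prefix "agaay" already present; 0 new (none)
  "agyvg" → prefix "agy" already present; 2 new (v, g)
  "agaayyvavgv" → prefix "agaayyv" already present; 4 new (a, v, g, v)
  "ayv" → prefix "ay" already present; 1 new (v)
  "agayayavaaa" → prefix "aga" already present; 8 new (y, a, y, a, v, a, a, a)
  "agg" → prefix "ag" already present; 1 new (g)
  "agaayyv" → prefix "agaayyv" already present; 0 new (none)
  "agaavyv" → prefix "agaa" already present; 3 new (v, y, v)
Total nodes = 6 + 1 + 5 + 10 + 6 + 1 + 0 + 2 + 4 + 1 + 8 + 1 + 0 + 3 = 48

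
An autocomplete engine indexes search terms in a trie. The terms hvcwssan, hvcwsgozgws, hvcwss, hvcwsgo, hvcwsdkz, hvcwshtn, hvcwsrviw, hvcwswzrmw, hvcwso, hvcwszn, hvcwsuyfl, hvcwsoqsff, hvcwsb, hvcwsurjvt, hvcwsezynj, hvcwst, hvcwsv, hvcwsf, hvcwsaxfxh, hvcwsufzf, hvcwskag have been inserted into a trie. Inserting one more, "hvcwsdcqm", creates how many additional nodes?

The longest prefix of "hvcwsdcqm" already in the trie is "hvcwsd" (length 6).
Each of the 3 remaining characters creates one node.

3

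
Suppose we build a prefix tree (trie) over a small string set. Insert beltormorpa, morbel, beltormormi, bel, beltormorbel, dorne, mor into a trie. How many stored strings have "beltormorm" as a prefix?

Traverse to the node for "beltormorm", then collect every word in that subtree.
Matches: "beltormormi"
Count: 1

1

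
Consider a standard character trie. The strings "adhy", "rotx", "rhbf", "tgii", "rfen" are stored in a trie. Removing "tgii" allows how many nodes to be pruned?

A node on "tgii"'s path can go only if nothing else ends at it or branches off below it.
No other word shares any prefix with "tgii", so all 4 of its nodes go.
Nodes removed: 4

4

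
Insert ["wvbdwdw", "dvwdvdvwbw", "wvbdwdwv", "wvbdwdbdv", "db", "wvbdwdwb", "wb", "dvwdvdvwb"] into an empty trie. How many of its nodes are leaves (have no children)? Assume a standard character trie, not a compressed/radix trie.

A leaf is a node with no children — equivalently, the end of a word that is not a proper prefix of any other stored word.
Those words: "db", "dvwdvdvwbw", "wb", "wvbdwdbdv", "wvbdwdwb", "wvbdwdwv"
Leaf count: 6

6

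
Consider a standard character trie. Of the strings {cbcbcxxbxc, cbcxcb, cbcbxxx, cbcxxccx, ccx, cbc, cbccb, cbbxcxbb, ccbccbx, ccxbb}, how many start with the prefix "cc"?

Filter for entries beginning with "cc":
Words under "cc": ccbccbx, ccx, ccxbb
Count: 3

3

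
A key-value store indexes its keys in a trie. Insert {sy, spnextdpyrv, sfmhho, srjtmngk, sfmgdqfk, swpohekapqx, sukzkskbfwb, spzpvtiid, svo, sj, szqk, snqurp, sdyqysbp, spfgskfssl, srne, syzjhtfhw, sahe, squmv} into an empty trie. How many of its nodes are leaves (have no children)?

17

Leaves are exactly the stored words that no other stored word extends.
Those words: "sahe", "sdyqysbp", "sfmgdqfk", "sfmhho", "sj", "snqurp", "spfgskfssl", "spnextdpyrv", "spzpvtiid", "squmv", "srjtmngk", "srne", "sukzkskbfwb", "svo", "swpohekapqx", "syzjhtfhw", "szqk"
Leaf count: 17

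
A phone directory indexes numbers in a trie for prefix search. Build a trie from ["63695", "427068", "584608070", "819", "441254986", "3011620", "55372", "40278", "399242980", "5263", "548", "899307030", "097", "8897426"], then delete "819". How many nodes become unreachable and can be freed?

A node on "819"'s path can go only if nothing else ends at it or branches off below it.
The suffix "19" (2 nodes) is used only by "819"; the node for "8" still has the child "9", so pruning stops there.
Nodes removed: 2

2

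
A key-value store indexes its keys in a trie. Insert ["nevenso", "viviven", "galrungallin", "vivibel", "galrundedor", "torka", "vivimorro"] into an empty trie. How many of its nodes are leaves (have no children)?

Leaves are exactly the stored words that no other stored word extends.
Those words: "galrundedor", "galrungallin", "nevenso", "torka", "vivibel", "vivimorro", "viviven"
Leaf count: 7

7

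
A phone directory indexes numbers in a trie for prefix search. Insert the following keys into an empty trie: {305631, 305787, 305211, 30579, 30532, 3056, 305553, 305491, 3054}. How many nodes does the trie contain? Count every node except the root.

Count nodes per top-level branch (shared prefixes stored once):
  '3'-branch (305211, 30532, 3054, 305491, 305553, 3056, 305631, 305787, 30579): 21 nodes
Sum: 21

21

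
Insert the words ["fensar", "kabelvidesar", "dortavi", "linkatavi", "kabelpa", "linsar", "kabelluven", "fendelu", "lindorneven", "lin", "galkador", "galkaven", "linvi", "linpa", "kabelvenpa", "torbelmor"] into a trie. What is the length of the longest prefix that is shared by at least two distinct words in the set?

6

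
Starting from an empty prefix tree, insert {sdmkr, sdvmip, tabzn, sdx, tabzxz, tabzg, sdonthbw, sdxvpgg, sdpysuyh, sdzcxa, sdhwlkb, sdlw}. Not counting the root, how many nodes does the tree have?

45

Count nodes per top-level branch (shared prefixes stored once):
  's'-branch (sdhwlkb, sdlw, sdmkr, sdonthbw, sdpysuyh, sdvmip, sdx, sdxvpgg, sdzcxa): 37 nodes
  't'-branch (tabzg, tabzn, tabzxz): 8 nodes
Sum: 45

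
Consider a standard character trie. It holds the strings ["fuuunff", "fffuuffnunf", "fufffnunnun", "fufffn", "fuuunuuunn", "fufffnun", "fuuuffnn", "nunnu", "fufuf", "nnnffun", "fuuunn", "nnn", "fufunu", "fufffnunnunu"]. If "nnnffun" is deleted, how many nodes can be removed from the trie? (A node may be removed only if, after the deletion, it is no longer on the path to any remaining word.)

4

Walk "nnnffun" from the leaf back toward the root, removing each node that no remaining word uses.
The suffix "ffun" (4 nodes) is used only by "nnnffun"; "nnn" is itself a stored word, so pruning stops there.
Nodes removed: 4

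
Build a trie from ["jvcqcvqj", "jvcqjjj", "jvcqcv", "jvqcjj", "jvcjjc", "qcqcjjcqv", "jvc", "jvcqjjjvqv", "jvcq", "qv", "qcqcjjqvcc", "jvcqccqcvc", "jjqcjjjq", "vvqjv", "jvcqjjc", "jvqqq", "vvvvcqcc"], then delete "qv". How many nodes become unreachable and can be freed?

1

After clearing the end-marker at "qv", prune upward until reaching a node still needed by another word.
The suffix "v" (1 node) is used only by "qv"; the node for "q" still has the child "c", so pruning stops there.
Nodes removed: 1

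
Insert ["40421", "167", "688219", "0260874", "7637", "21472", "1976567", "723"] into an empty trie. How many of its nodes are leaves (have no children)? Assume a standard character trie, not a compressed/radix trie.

8

A leaf is a node with no children — equivalently, the end of a word that is not a proper prefix of any other stored word.
Those words: "0260874", "167", "1976567", "21472", "40421", "688219", "723", "7637"
Leaf count: 8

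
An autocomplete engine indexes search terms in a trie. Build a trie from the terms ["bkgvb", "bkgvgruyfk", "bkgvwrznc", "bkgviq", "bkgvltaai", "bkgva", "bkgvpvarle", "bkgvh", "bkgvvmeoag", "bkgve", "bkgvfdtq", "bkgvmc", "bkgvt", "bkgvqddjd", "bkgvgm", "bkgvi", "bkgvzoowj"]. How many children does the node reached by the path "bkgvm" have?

Follow the path "bkgvm" to its node, then look at its outgoing edges.
Characters that immediately follow "bkgvm" among the stored strings: {c}.
That node has 1 child edge.

1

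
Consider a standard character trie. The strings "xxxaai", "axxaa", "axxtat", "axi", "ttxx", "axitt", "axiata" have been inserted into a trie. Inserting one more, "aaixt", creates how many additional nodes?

"a" is already a path in the trie; the remaining "aixt" must be added.
Each of the 4 remaining characters creates one node.

4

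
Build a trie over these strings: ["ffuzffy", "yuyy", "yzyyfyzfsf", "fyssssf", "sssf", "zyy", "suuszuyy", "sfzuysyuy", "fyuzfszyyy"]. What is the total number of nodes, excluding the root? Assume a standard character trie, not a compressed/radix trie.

56

Insert word by word; a character creates a node only if that edge doesn't already exist:
  "ffuzffy" → 7 new (f, f, u, z, f, f, y)
  "yuyy" → 4 new (y, u, y, y)
  "yzyyfyzfsf" → prefix "y" already present; 9 new (z, y, y, f, y, z, f, s, f)
  "fyssssf" → prefix "f" already present; 6 new (y, s, s, s, s, f)
  "sssf" → 4 new (s, s, s, f)
  "zyy" → 3 new (z, y, y)
  "suuszuyy" → prefix "s" already present; 7 new (u, u, s, z, u, y, y)
  "sfzuysyuy" → prefix "s" already present; 8 new (f, z, u, y, s, y, u, y)
  "fyuzfszyyy" → prefix "fy" already present; 8 new (u, z, f, s, z, y, y, y)
Total nodes = 7 + 4 + 9 + 6 + 4 + 3 + 7 + 8 + 8 = 56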